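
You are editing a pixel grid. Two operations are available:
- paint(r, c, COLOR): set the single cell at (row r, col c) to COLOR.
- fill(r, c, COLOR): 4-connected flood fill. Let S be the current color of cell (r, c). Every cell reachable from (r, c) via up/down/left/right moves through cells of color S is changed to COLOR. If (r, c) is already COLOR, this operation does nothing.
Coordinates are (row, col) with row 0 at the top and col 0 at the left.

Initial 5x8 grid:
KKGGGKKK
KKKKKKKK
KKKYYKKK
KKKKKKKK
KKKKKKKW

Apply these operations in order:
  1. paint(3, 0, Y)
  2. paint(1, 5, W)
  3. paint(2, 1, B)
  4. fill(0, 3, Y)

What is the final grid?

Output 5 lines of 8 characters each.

After op 1 paint(3,0,Y):
KKGGGKKK
KKKKKKKK
KKKYYKKK
YKKKKKKK
KKKKKKKW
After op 2 paint(1,5,W):
KKGGGKKK
KKKKKWKK
KKKYYKKK
YKKKKKKK
KKKKKKKW
After op 3 paint(2,1,B):
KKGGGKKK
KKKKKWKK
KBKYYKKK
YKKKKKKK
KKKKKKKW
After op 4 fill(0,3,Y) [3 cells changed]:
KKYYYKKK
KKKKKWKK
KBKYYKKK
YKKKKKKK
KKKKKKKW

Answer: KKYYYKKK
KKKKKWKK
KBKYYKKK
YKKKKKKK
KKKKKKKW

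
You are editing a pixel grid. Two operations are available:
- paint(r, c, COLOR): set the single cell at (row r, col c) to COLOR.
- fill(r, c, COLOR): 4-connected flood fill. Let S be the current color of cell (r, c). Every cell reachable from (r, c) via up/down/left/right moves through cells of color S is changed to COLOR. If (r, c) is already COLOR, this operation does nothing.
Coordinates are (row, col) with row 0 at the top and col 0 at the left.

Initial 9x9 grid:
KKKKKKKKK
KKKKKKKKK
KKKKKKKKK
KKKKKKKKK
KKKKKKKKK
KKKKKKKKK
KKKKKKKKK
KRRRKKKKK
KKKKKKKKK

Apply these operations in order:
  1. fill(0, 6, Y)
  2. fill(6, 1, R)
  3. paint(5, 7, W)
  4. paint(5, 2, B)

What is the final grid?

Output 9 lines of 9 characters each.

After op 1 fill(0,6,Y) [78 cells changed]:
YYYYYYYYY
YYYYYYYYY
YYYYYYYYY
YYYYYYYYY
YYYYYYYYY
YYYYYYYYY
YYYYYYYYY
YRRRYYYYY
YYYYYYYYY
After op 2 fill(6,1,R) [78 cells changed]:
RRRRRRRRR
RRRRRRRRR
RRRRRRRRR
RRRRRRRRR
RRRRRRRRR
RRRRRRRRR
RRRRRRRRR
RRRRRRRRR
RRRRRRRRR
After op 3 paint(5,7,W):
RRRRRRRRR
RRRRRRRRR
RRRRRRRRR
RRRRRRRRR
RRRRRRRRR
RRRRRRRWR
RRRRRRRRR
RRRRRRRRR
RRRRRRRRR
After op 4 paint(5,2,B):
RRRRRRRRR
RRRRRRRRR
RRRRRRRRR
RRRRRRRRR
RRRRRRRRR
RRBRRRRWR
RRRRRRRRR
RRRRRRRRR
RRRRRRRRR

Answer: RRRRRRRRR
RRRRRRRRR
RRRRRRRRR
RRRRRRRRR
RRRRRRRRR
RRBRRRRWR
RRRRRRRRR
RRRRRRRRR
RRRRRRRRR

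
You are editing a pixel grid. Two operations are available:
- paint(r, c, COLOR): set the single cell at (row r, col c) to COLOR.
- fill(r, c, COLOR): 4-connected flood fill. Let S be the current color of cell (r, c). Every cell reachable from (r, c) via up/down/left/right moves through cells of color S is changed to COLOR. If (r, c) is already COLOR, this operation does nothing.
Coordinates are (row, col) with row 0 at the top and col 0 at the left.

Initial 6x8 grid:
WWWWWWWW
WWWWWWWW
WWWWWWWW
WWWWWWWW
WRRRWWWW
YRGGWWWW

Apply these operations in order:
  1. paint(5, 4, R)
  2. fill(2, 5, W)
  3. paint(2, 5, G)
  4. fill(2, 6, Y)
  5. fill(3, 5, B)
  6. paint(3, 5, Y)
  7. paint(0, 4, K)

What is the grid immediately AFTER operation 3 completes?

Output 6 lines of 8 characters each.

After op 1 paint(5,4,R):
WWWWWWWW
WWWWWWWW
WWWWWWWW
WWWWWWWW
WRRRWWWW
YRGGRWWW
After op 2 fill(2,5,W) [0 cells changed]:
WWWWWWWW
WWWWWWWW
WWWWWWWW
WWWWWWWW
WRRRWWWW
YRGGRWWW
After op 3 paint(2,5,G):
WWWWWWWW
WWWWWWWW
WWWWWGWW
WWWWWWWW
WRRRWWWW
YRGGRWWW

Answer: WWWWWWWW
WWWWWWWW
WWWWWGWW
WWWWWWWW
WRRRWWWW
YRGGRWWW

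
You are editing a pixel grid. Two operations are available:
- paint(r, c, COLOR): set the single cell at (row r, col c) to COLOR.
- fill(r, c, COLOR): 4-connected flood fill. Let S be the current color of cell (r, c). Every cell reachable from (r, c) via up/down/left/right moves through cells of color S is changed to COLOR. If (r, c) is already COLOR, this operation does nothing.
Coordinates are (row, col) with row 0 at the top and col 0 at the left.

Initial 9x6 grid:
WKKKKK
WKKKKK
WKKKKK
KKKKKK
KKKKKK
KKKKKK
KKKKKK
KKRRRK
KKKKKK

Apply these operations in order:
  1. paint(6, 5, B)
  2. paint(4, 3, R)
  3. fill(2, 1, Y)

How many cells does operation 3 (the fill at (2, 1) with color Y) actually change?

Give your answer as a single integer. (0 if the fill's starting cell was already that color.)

After op 1 paint(6,5,B):
WKKKKK
WKKKKK
WKKKKK
KKKKKK
KKKKKK
KKKKKK
KKKKKB
KKRRRK
KKKKKK
After op 2 paint(4,3,R):
WKKKKK
WKKKKK
WKKKKK
KKKKKK
KKKRKK
KKKKKK
KKKKKB
KKRRRK
KKKKKK
After op 3 fill(2,1,Y) [46 cells changed]:
WYYYYY
WYYYYY
WYYYYY
YYYYYY
YYYRYY
YYYYYY
YYYYYB
YYRRRY
YYYYYY

Answer: 46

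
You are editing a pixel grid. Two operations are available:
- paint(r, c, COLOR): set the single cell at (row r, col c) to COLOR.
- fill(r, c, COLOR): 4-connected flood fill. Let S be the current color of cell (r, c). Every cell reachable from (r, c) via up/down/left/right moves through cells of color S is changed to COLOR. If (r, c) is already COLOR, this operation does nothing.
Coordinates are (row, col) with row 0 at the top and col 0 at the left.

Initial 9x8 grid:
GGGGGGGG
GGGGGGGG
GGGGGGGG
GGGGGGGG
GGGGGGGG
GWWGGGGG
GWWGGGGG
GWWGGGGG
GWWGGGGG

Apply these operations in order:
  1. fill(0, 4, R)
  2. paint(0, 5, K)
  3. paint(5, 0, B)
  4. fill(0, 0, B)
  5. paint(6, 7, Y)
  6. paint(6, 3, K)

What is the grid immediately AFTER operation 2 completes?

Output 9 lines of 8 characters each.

After op 1 fill(0,4,R) [64 cells changed]:
RRRRRRRR
RRRRRRRR
RRRRRRRR
RRRRRRRR
RRRRRRRR
RWWRRRRR
RWWRRRRR
RWWRRRRR
RWWRRRRR
After op 2 paint(0,5,K):
RRRRRKRR
RRRRRRRR
RRRRRRRR
RRRRRRRR
RRRRRRRR
RWWRRRRR
RWWRRRRR
RWWRRRRR
RWWRRRRR

Answer: RRRRRKRR
RRRRRRRR
RRRRRRRR
RRRRRRRR
RRRRRRRR
RWWRRRRR
RWWRRRRR
RWWRRRRR
RWWRRRRR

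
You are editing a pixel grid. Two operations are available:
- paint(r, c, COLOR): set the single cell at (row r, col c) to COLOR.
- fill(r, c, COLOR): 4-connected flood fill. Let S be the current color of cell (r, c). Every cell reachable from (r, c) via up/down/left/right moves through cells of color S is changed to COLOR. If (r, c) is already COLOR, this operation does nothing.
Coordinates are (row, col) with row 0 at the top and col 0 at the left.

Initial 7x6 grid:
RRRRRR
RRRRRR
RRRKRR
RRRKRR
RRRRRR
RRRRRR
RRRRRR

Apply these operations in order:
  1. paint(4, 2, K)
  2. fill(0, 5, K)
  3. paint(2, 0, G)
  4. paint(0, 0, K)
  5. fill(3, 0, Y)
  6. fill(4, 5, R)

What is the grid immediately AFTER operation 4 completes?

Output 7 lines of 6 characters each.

Answer: KKKKKK
KKKKKK
GKKKKK
KKKKKK
KKKKKK
KKKKKK
KKKKKK

Derivation:
After op 1 paint(4,2,K):
RRRRRR
RRRRRR
RRRKRR
RRRKRR
RRKRRR
RRRRRR
RRRRRR
After op 2 fill(0,5,K) [39 cells changed]:
KKKKKK
KKKKKK
KKKKKK
KKKKKK
KKKKKK
KKKKKK
KKKKKK
After op 3 paint(2,0,G):
KKKKKK
KKKKKK
GKKKKK
KKKKKK
KKKKKK
KKKKKK
KKKKKK
After op 4 paint(0,0,K):
KKKKKK
KKKKKK
GKKKKK
KKKKKK
KKKKKK
KKKKKK
KKKKKK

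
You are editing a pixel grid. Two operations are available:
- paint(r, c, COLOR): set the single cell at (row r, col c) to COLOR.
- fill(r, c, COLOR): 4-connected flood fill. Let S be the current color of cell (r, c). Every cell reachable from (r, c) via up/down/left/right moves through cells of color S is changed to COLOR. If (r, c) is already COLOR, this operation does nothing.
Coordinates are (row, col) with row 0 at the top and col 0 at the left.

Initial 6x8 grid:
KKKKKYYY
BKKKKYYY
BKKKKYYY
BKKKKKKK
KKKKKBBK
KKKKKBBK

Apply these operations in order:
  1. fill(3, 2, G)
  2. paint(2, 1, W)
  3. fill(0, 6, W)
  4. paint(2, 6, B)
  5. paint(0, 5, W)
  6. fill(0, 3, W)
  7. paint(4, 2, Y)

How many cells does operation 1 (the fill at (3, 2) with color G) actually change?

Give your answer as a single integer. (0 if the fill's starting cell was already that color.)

Answer: 32

Derivation:
After op 1 fill(3,2,G) [32 cells changed]:
GGGGGYYY
BGGGGYYY
BGGGGYYY
BGGGGGGG
GGGGGBBG
GGGGGBBG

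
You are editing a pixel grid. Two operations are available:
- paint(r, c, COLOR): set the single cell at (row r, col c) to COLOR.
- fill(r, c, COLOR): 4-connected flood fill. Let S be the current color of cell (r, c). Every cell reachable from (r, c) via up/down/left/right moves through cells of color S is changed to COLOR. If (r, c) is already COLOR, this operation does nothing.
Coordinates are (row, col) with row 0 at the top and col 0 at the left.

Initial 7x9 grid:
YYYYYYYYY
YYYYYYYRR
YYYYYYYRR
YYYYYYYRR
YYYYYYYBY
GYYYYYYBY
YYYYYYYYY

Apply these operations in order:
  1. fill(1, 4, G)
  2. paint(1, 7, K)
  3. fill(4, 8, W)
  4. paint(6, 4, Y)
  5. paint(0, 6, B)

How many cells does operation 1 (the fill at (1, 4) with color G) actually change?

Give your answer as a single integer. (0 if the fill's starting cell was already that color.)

After op 1 fill(1,4,G) [54 cells changed]:
GGGGGGGGG
GGGGGGGRR
GGGGGGGRR
GGGGGGGRR
GGGGGGGBG
GGGGGGGBG
GGGGGGGGG

Answer: 54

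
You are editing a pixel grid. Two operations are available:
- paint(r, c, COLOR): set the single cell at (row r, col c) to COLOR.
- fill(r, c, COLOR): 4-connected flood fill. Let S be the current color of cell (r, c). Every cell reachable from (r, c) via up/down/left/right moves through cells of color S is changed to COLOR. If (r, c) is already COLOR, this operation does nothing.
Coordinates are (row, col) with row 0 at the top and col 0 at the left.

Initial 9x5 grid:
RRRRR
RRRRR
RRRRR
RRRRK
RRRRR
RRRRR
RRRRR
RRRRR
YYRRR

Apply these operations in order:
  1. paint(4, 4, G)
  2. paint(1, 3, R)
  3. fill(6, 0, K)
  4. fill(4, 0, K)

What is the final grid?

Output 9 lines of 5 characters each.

Answer: KKKKK
KKKKK
KKKKK
KKKKK
KKKKG
KKKKK
KKKKK
KKKKK
YYKKK

Derivation:
After op 1 paint(4,4,G):
RRRRR
RRRRR
RRRRR
RRRRK
RRRRG
RRRRR
RRRRR
RRRRR
YYRRR
After op 2 paint(1,3,R):
RRRRR
RRRRR
RRRRR
RRRRK
RRRRG
RRRRR
RRRRR
RRRRR
YYRRR
After op 3 fill(6,0,K) [41 cells changed]:
KKKKK
KKKKK
KKKKK
KKKKK
KKKKG
KKKKK
KKKKK
KKKKK
YYKKK
After op 4 fill(4,0,K) [0 cells changed]:
KKKKK
KKKKK
KKKKK
KKKKK
KKKKG
KKKKK
KKKKK
KKKKK
YYKKK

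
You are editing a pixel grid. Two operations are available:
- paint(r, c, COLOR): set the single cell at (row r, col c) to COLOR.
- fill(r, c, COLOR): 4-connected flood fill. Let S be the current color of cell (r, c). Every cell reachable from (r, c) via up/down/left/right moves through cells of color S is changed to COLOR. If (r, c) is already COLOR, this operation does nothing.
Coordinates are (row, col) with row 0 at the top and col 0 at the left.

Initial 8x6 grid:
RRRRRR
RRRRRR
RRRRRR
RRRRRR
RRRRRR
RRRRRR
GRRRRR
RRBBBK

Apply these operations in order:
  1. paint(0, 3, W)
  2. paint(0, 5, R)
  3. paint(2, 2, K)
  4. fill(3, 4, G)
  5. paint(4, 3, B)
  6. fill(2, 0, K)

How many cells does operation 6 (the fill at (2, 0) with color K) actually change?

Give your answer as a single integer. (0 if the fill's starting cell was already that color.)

Answer: 41

Derivation:
After op 1 paint(0,3,W):
RRRWRR
RRRRRR
RRRRRR
RRRRRR
RRRRRR
RRRRRR
GRRRRR
RRBBBK
After op 2 paint(0,5,R):
RRRWRR
RRRRRR
RRRRRR
RRRRRR
RRRRRR
RRRRRR
GRRRRR
RRBBBK
After op 3 paint(2,2,K):
RRRWRR
RRRRRR
RRKRRR
RRRRRR
RRRRRR
RRRRRR
GRRRRR
RRBBBK
After op 4 fill(3,4,G) [41 cells changed]:
GGGWGG
GGGGGG
GGKGGG
GGGGGG
GGGGGG
GGGGGG
GGGGGG
GGBBBK
After op 5 paint(4,3,B):
GGGWGG
GGGGGG
GGKGGG
GGGGGG
GGGBGG
GGGGGG
GGGGGG
GGBBBK
After op 6 fill(2,0,K) [41 cells changed]:
KKKWKK
KKKKKK
KKKKKK
KKKKKK
KKKBKK
KKKKKK
KKKKKK
KKBBBK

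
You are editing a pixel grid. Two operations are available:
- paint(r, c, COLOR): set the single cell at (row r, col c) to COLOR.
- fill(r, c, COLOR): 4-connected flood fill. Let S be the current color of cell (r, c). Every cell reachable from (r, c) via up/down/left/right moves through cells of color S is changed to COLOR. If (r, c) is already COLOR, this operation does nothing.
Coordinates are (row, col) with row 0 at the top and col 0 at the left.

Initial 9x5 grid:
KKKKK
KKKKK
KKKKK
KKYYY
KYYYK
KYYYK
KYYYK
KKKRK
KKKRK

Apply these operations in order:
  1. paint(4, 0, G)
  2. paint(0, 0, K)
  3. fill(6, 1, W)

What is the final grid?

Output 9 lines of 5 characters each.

Answer: KKKKK
KKKKK
KKKKK
KKWWW
GWWWK
KWWWK
KWWWK
KKKRK
KKKRK

Derivation:
After op 1 paint(4,0,G):
KKKKK
KKKKK
KKKKK
KKYYY
GYYYK
KYYYK
KYYYK
KKKRK
KKKRK
After op 2 paint(0,0,K):
KKKKK
KKKKK
KKKKK
KKYYY
GYYYK
KYYYK
KYYYK
KKKRK
KKKRK
After op 3 fill(6,1,W) [12 cells changed]:
KKKKK
KKKKK
KKKKK
KKWWW
GWWWK
KWWWK
KWWWK
KKKRK
KKKRK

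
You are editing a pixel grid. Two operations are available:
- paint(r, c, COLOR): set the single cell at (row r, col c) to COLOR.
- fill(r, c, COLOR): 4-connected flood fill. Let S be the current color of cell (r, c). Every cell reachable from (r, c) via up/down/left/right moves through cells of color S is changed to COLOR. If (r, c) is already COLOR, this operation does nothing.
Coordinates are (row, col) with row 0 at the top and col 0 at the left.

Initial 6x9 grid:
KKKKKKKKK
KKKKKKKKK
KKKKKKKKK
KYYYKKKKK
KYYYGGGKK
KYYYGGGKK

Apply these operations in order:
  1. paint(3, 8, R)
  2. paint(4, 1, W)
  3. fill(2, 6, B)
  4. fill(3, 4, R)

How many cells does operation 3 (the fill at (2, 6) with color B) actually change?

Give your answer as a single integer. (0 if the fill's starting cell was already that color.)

Answer: 38

Derivation:
After op 1 paint(3,8,R):
KKKKKKKKK
KKKKKKKKK
KKKKKKKKK
KYYYKKKKR
KYYYGGGKK
KYYYGGGKK
After op 2 paint(4,1,W):
KKKKKKKKK
KKKKKKKKK
KKKKKKKKK
KYYYKKKKR
KWYYGGGKK
KYYYGGGKK
After op 3 fill(2,6,B) [38 cells changed]:
BBBBBBBBB
BBBBBBBBB
BBBBBBBBB
BYYYBBBBR
BWYYGGGBB
BYYYGGGBB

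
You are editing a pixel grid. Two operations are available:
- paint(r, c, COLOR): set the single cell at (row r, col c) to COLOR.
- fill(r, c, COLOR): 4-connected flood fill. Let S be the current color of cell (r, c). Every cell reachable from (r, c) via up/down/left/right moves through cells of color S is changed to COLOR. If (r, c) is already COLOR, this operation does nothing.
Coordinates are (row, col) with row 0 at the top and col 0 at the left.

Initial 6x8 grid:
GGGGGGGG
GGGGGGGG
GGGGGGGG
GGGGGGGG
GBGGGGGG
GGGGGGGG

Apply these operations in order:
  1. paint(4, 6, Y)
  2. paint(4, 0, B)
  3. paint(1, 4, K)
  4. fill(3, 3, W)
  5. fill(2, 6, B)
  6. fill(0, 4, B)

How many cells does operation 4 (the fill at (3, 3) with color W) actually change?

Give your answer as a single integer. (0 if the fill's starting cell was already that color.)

Answer: 44

Derivation:
After op 1 paint(4,6,Y):
GGGGGGGG
GGGGGGGG
GGGGGGGG
GGGGGGGG
GBGGGGYG
GGGGGGGG
After op 2 paint(4,0,B):
GGGGGGGG
GGGGGGGG
GGGGGGGG
GGGGGGGG
BBGGGGYG
GGGGGGGG
After op 3 paint(1,4,K):
GGGGGGGG
GGGGKGGG
GGGGGGGG
GGGGGGGG
BBGGGGYG
GGGGGGGG
After op 4 fill(3,3,W) [44 cells changed]:
WWWWWWWW
WWWWKWWW
WWWWWWWW
WWWWWWWW
BBWWWWYW
WWWWWWWW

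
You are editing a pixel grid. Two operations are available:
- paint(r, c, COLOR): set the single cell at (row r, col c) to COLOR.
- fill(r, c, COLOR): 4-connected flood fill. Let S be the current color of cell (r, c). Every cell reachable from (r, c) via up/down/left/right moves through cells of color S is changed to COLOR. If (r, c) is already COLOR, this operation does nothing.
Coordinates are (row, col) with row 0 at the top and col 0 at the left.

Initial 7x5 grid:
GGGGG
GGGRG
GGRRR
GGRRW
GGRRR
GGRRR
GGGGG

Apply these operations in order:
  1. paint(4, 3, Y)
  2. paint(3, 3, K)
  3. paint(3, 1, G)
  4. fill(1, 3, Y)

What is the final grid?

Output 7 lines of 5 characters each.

After op 1 paint(4,3,Y):
GGGGG
GGGRG
GGRRR
GGRRW
GGRYR
GGRRR
GGGGG
After op 2 paint(3,3,K):
GGGGG
GGGRG
GGRRR
GGRKW
GGRYR
GGRRR
GGGGG
After op 3 paint(3,1,G):
GGGGG
GGGRG
GGRRR
GGRKW
GGRYR
GGRRR
GGGGG
After op 4 fill(1,3,Y) [10 cells changed]:
GGGGG
GGGYG
GGYYY
GGYKW
GGYYY
GGYYY
GGGGG

Answer: GGGGG
GGGYG
GGYYY
GGYKW
GGYYY
GGYYY
GGGGG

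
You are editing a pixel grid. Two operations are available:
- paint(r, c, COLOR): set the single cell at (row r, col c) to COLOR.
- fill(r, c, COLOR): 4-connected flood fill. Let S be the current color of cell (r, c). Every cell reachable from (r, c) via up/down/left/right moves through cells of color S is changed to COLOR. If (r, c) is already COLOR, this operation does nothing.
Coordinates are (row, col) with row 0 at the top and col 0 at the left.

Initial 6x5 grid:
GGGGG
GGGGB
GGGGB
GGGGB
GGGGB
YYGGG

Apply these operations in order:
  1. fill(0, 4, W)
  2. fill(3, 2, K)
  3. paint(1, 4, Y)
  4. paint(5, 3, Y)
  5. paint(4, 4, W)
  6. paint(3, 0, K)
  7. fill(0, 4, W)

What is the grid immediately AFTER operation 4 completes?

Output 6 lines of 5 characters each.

After op 1 fill(0,4,W) [24 cells changed]:
WWWWW
WWWWB
WWWWB
WWWWB
WWWWB
YYWWW
After op 2 fill(3,2,K) [24 cells changed]:
KKKKK
KKKKB
KKKKB
KKKKB
KKKKB
YYKKK
After op 3 paint(1,4,Y):
KKKKK
KKKKY
KKKKB
KKKKB
KKKKB
YYKKK
After op 4 paint(5,3,Y):
KKKKK
KKKKY
KKKKB
KKKKB
KKKKB
YYKYK

Answer: KKKKK
KKKKY
KKKKB
KKKKB
KKKKB
YYKYK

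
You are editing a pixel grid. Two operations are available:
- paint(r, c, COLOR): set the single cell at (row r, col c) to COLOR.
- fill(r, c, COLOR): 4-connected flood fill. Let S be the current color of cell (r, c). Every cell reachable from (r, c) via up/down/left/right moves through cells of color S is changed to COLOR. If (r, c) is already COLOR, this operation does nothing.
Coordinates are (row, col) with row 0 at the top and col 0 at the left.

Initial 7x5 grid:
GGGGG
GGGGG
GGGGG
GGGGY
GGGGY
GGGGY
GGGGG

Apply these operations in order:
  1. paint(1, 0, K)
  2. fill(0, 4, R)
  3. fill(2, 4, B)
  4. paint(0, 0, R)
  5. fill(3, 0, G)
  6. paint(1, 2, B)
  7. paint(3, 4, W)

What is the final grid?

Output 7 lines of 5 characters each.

After op 1 paint(1,0,K):
GGGGG
KGGGG
GGGGG
GGGGY
GGGGY
GGGGY
GGGGG
After op 2 fill(0,4,R) [31 cells changed]:
RRRRR
KRRRR
RRRRR
RRRRY
RRRRY
RRRRY
RRRRR
After op 3 fill(2,4,B) [31 cells changed]:
BBBBB
KBBBB
BBBBB
BBBBY
BBBBY
BBBBY
BBBBB
After op 4 paint(0,0,R):
RBBBB
KBBBB
BBBBB
BBBBY
BBBBY
BBBBY
BBBBB
After op 5 fill(3,0,G) [30 cells changed]:
RGGGG
KGGGG
GGGGG
GGGGY
GGGGY
GGGGY
GGGGG
After op 6 paint(1,2,B):
RGGGG
KGBGG
GGGGG
GGGGY
GGGGY
GGGGY
GGGGG
After op 7 paint(3,4,W):
RGGGG
KGBGG
GGGGG
GGGGW
GGGGY
GGGGY
GGGGG

Answer: RGGGG
KGBGG
GGGGG
GGGGW
GGGGY
GGGGY
GGGGG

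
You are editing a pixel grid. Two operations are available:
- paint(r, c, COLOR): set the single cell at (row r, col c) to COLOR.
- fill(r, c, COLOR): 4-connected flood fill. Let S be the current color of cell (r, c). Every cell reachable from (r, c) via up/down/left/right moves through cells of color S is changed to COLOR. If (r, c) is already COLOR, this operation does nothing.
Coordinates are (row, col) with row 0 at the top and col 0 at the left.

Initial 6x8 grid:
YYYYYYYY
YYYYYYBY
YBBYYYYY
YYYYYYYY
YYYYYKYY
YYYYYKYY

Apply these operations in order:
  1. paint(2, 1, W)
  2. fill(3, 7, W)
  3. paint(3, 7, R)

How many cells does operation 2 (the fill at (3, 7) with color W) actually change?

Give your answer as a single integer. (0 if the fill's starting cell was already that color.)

Answer: 43

Derivation:
After op 1 paint(2,1,W):
YYYYYYYY
YYYYYYBY
YWBYYYYY
YYYYYYYY
YYYYYKYY
YYYYYKYY
After op 2 fill(3,7,W) [43 cells changed]:
WWWWWWWW
WWWWWWBW
WWBWWWWW
WWWWWWWW
WWWWWKWW
WWWWWKWW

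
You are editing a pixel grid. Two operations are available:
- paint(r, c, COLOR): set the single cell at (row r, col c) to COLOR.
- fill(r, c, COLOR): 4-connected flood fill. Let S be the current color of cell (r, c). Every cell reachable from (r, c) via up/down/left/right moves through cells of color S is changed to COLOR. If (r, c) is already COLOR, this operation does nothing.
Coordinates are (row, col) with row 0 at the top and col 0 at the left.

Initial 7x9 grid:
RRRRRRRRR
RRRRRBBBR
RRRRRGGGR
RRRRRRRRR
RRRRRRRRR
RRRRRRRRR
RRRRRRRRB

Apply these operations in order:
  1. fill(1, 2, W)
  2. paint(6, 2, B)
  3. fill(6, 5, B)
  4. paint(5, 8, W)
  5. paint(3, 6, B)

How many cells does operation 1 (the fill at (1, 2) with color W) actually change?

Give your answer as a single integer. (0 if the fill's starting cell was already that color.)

Answer: 56

Derivation:
After op 1 fill(1,2,W) [56 cells changed]:
WWWWWWWWW
WWWWWBBBW
WWWWWGGGW
WWWWWWWWW
WWWWWWWWW
WWWWWWWWW
WWWWWWWWB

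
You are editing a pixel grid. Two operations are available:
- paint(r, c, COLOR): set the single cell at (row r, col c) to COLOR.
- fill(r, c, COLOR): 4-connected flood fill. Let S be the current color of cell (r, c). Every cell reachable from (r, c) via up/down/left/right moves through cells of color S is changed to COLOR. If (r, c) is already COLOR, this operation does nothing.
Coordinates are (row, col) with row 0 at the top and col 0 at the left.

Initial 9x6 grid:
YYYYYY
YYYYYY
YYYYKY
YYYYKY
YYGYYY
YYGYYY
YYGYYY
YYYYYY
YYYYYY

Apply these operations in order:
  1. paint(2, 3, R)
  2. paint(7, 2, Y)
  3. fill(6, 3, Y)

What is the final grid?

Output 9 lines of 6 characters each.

After op 1 paint(2,3,R):
YYYYYY
YYYYYY
YYYRKY
YYYYKY
YYGYYY
YYGYYY
YYGYYY
YYYYYY
YYYYYY
After op 2 paint(7,2,Y):
YYYYYY
YYYYYY
YYYRKY
YYYYKY
YYGYYY
YYGYYY
YYGYYY
YYYYYY
YYYYYY
After op 3 fill(6,3,Y) [0 cells changed]:
YYYYYY
YYYYYY
YYYRKY
YYYYKY
YYGYYY
YYGYYY
YYGYYY
YYYYYY
YYYYYY

Answer: YYYYYY
YYYYYY
YYYRKY
YYYYKY
YYGYYY
YYGYYY
YYGYYY
YYYYYY
YYYYYY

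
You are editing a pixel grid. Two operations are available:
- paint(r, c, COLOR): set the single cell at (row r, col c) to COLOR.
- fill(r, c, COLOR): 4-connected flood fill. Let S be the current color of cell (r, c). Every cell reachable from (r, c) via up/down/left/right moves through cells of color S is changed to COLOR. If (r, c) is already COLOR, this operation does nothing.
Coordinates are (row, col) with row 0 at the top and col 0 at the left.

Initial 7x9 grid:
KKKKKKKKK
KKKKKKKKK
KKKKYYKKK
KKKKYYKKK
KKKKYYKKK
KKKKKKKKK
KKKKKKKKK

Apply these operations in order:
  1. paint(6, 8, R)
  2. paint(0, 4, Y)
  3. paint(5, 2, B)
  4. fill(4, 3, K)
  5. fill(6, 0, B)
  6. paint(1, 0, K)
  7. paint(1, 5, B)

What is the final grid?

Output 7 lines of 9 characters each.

After op 1 paint(6,8,R):
KKKKKKKKK
KKKKKKKKK
KKKKYYKKK
KKKKYYKKK
KKKKYYKKK
KKKKKKKKK
KKKKKKKKR
After op 2 paint(0,4,Y):
KKKKYKKKK
KKKKKKKKK
KKKKYYKKK
KKKKYYKKK
KKKKYYKKK
KKKKKKKKK
KKKKKKKKR
After op 3 paint(5,2,B):
KKKKYKKKK
KKKKKKKKK
KKKKYYKKK
KKKKYYKKK
KKKKYYKKK
KKBKKKKKK
KKKKKKKKR
After op 4 fill(4,3,K) [0 cells changed]:
KKKKYKKKK
KKKKKKKKK
KKKKYYKKK
KKKKYYKKK
KKKKYYKKK
KKBKKKKKK
KKKKKKKKR
After op 5 fill(6,0,B) [54 cells changed]:
BBBBYBBBB
BBBBBBBBB
BBBBYYBBB
BBBBYYBBB
BBBBYYBBB
BBBBBBBBB
BBBBBBBBR
After op 6 paint(1,0,K):
BBBBYBBBB
KBBBBBBBB
BBBBYYBBB
BBBBYYBBB
BBBBYYBBB
BBBBBBBBB
BBBBBBBBR
After op 7 paint(1,5,B):
BBBBYBBBB
KBBBBBBBB
BBBBYYBBB
BBBBYYBBB
BBBBYYBBB
BBBBBBBBB
BBBBBBBBR

Answer: BBBBYBBBB
KBBBBBBBB
BBBBYYBBB
BBBBYYBBB
BBBBYYBBB
BBBBBBBBB
BBBBBBBBR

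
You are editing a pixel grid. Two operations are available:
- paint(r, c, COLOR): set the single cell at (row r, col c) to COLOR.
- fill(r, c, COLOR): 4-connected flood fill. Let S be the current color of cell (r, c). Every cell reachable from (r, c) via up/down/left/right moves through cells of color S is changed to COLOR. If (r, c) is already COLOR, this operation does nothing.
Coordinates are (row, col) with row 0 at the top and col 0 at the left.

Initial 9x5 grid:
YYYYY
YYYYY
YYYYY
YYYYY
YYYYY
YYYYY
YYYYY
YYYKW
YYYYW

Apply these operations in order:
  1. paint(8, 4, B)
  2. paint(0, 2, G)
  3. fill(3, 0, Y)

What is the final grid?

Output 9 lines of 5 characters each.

After op 1 paint(8,4,B):
YYYYY
YYYYY
YYYYY
YYYYY
YYYYY
YYYYY
YYYYY
YYYKW
YYYYB
After op 2 paint(0,2,G):
YYGYY
YYYYY
YYYYY
YYYYY
YYYYY
YYYYY
YYYYY
YYYKW
YYYYB
After op 3 fill(3,0,Y) [0 cells changed]:
YYGYY
YYYYY
YYYYY
YYYYY
YYYYY
YYYYY
YYYYY
YYYKW
YYYYB

Answer: YYGYY
YYYYY
YYYYY
YYYYY
YYYYY
YYYYY
YYYYY
YYYKW
YYYYB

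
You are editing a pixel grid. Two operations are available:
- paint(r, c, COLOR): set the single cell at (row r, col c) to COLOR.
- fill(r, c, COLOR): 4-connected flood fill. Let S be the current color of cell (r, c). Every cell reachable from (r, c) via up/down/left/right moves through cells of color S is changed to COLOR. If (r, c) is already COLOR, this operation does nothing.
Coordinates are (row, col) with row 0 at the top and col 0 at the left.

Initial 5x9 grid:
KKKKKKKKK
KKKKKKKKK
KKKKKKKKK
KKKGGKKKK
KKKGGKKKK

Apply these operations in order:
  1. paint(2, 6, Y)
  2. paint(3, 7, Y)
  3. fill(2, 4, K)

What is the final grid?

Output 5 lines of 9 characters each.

Answer: KKKKKKKKK
KKKKKKKKK
KKKKKKYKK
KKKGGKKYK
KKKGGKKKK

Derivation:
After op 1 paint(2,6,Y):
KKKKKKKKK
KKKKKKKKK
KKKKKKYKK
KKKGGKKKK
KKKGGKKKK
After op 2 paint(3,7,Y):
KKKKKKKKK
KKKKKKKKK
KKKKKKYKK
KKKGGKKYK
KKKGGKKKK
After op 3 fill(2,4,K) [0 cells changed]:
KKKKKKKKK
KKKKKKKKK
KKKKKKYKK
KKKGGKKYK
KKKGGKKKK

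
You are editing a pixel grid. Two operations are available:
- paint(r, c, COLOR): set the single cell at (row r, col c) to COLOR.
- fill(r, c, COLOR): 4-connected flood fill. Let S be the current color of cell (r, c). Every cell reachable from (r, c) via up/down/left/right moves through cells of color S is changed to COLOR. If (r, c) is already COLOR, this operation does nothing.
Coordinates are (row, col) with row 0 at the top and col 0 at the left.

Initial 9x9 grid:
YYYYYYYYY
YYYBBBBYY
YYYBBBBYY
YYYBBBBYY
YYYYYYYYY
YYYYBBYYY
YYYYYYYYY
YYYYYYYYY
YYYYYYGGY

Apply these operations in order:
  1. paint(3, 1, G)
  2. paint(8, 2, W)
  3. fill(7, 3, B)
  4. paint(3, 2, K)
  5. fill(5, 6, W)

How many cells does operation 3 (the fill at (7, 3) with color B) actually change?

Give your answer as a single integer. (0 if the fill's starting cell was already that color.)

After op 1 paint(3,1,G):
YYYYYYYYY
YYYBBBBYY
YYYBBBBYY
YGYBBBBYY
YYYYYYYYY
YYYYBBYYY
YYYYYYYYY
YYYYYYYYY
YYYYYYGGY
After op 2 paint(8,2,W):
YYYYYYYYY
YYYBBBBYY
YYYBBBBYY
YGYBBBBYY
YYYYYYYYY
YYYYBBYYY
YYYYYYYYY
YYYYYYYYY
YYWYYYGGY
After op 3 fill(7,3,B) [63 cells changed]:
BBBBBBBBB
BBBBBBBBB
BBBBBBBBB
BGBBBBBBB
BBBBBBBBB
BBBBBBBBB
BBBBBBBBB
BBBBBBBBB
BBWBBBGGB

Answer: 63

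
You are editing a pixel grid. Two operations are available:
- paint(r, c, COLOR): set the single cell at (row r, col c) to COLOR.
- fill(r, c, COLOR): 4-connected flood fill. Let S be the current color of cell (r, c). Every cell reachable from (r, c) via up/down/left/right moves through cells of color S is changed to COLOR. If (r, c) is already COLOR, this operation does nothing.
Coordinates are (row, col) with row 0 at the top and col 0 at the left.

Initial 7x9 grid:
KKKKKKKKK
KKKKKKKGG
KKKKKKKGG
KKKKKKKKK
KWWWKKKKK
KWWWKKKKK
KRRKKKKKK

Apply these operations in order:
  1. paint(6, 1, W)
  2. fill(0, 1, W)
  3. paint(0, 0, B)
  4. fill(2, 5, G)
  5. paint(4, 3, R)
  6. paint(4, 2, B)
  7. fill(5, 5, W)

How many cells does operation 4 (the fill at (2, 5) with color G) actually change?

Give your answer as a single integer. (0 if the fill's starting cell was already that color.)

Answer: 57

Derivation:
After op 1 paint(6,1,W):
KKKKKKKKK
KKKKKKKGG
KKKKKKKGG
KKKKKKKKK
KWWWKKKKK
KWWWKKKKK
KWRKKKKKK
After op 2 fill(0,1,W) [51 cells changed]:
WWWWWWWWW
WWWWWWWGG
WWWWWWWGG
WWWWWWWWW
WWWWWWWWW
WWWWWWWWW
WWRWWWWWW
After op 3 paint(0,0,B):
BWWWWWWWW
WWWWWWWGG
WWWWWWWGG
WWWWWWWWW
WWWWWWWWW
WWWWWWWWW
WWRWWWWWW
After op 4 fill(2,5,G) [57 cells changed]:
BGGGGGGGG
GGGGGGGGG
GGGGGGGGG
GGGGGGGGG
GGGGGGGGG
GGGGGGGGG
GGRGGGGGG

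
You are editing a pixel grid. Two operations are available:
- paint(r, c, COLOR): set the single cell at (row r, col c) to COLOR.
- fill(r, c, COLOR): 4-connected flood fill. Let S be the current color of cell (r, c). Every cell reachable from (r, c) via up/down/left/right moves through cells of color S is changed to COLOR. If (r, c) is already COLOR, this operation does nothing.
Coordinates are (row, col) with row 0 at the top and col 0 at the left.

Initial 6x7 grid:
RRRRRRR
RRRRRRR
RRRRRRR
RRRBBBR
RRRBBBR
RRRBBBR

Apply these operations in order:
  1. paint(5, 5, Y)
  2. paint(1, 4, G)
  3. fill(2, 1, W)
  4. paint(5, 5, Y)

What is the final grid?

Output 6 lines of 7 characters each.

After op 1 paint(5,5,Y):
RRRRRRR
RRRRRRR
RRRRRRR
RRRBBBR
RRRBBBR
RRRBBYR
After op 2 paint(1,4,G):
RRRRRRR
RRRRGRR
RRRRRRR
RRRBBBR
RRRBBBR
RRRBBYR
After op 3 fill(2,1,W) [32 cells changed]:
WWWWWWW
WWWWGWW
WWWWWWW
WWWBBBW
WWWBBBW
WWWBBYW
After op 4 paint(5,5,Y):
WWWWWWW
WWWWGWW
WWWWWWW
WWWBBBW
WWWBBBW
WWWBBYW

Answer: WWWWWWW
WWWWGWW
WWWWWWW
WWWBBBW
WWWBBBW
WWWBBYW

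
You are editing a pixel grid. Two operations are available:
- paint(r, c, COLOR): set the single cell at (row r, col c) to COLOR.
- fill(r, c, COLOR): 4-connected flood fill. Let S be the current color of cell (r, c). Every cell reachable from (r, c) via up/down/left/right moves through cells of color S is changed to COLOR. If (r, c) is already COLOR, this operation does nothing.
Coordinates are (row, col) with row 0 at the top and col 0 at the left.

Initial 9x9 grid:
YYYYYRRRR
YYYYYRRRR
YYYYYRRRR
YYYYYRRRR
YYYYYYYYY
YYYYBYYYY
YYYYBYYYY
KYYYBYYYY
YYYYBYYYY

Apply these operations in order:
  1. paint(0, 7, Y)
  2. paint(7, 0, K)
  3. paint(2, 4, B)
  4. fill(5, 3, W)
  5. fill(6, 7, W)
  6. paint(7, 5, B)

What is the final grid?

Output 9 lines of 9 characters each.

Answer: WWWWWRRYR
WWWWWRRRR
WWWWBRRRR
WWWWWRRRR
WWWWWWWWW
WWWWBWWWW
WWWWBWWWW
KWWWBBWWW
WWWWBWWWW

Derivation:
After op 1 paint(0,7,Y):
YYYYYRRYR
YYYYYRRRR
YYYYYRRRR
YYYYYRRRR
YYYYYYYYY
YYYYBYYYY
YYYYBYYYY
KYYYBYYYY
YYYYBYYYY
After op 2 paint(7,0,K):
YYYYYRRYR
YYYYYRRRR
YYYYYRRRR
YYYYYRRRR
YYYYYYYYY
YYYYBYYYY
YYYYBYYYY
KYYYBYYYY
YYYYBYYYY
After op 3 paint(2,4,B):
YYYYYRRYR
YYYYYRRRR
YYYYBRRRR
YYYYYRRRR
YYYYYYYYY
YYYYBYYYY
YYYYBYYYY
KYYYBYYYY
YYYYBYYYY
After op 4 fill(5,3,W) [59 cells changed]:
WWWWWRRYR
WWWWWRRRR
WWWWBRRRR
WWWWWRRRR
WWWWWWWWW
WWWWBWWWW
WWWWBWWWW
KWWWBWWWW
WWWWBWWWW
After op 5 fill(6,7,W) [0 cells changed]:
WWWWWRRYR
WWWWWRRRR
WWWWBRRRR
WWWWWRRRR
WWWWWWWWW
WWWWBWWWW
WWWWBWWWW
KWWWBWWWW
WWWWBWWWW
After op 6 paint(7,5,B):
WWWWWRRYR
WWWWWRRRR
WWWWBRRRR
WWWWWRRRR
WWWWWWWWW
WWWWBWWWW
WWWWBWWWW
KWWWBBWWW
WWWWBWWWW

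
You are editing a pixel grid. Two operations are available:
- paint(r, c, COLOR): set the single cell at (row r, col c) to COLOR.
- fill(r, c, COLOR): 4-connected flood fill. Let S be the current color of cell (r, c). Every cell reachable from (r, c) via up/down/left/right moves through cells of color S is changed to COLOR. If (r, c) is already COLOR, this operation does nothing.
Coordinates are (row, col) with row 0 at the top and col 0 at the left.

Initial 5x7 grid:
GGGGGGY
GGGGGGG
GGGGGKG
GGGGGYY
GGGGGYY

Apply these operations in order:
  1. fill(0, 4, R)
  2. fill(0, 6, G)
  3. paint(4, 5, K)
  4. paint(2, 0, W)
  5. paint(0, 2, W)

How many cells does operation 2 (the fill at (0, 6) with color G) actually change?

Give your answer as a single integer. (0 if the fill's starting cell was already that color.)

After op 1 fill(0,4,R) [29 cells changed]:
RRRRRRY
RRRRRRR
RRRRRKR
RRRRRYY
RRRRRYY
After op 2 fill(0,6,G) [1 cells changed]:
RRRRRRG
RRRRRRR
RRRRRKR
RRRRRYY
RRRRRYY

Answer: 1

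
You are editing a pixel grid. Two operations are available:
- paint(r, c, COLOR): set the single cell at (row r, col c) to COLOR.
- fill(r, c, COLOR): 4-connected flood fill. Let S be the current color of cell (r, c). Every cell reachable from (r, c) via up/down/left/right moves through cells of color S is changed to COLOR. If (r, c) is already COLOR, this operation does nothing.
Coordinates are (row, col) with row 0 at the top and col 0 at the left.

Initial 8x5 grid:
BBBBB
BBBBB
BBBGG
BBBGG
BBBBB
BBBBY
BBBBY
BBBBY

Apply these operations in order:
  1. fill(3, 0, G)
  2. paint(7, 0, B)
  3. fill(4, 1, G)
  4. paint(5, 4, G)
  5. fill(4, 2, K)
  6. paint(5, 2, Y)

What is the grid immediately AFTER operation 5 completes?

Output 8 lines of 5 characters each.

Answer: KKKKK
KKKKK
KKKKK
KKKKK
KKKKK
KKKKK
KKKKY
BKKKY

Derivation:
After op 1 fill(3,0,G) [33 cells changed]:
GGGGG
GGGGG
GGGGG
GGGGG
GGGGG
GGGGY
GGGGY
GGGGY
After op 2 paint(7,0,B):
GGGGG
GGGGG
GGGGG
GGGGG
GGGGG
GGGGY
GGGGY
BGGGY
After op 3 fill(4,1,G) [0 cells changed]:
GGGGG
GGGGG
GGGGG
GGGGG
GGGGG
GGGGY
GGGGY
BGGGY
After op 4 paint(5,4,G):
GGGGG
GGGGG
GGGGG
GGGGG
GGGGG
GGGGG
GGGGY
BGGGY
After op 5 fill(4,2,K) [37 cells changed]:
KKKKK
KKKKK
KKKKK
KKKKK
KKKKK
KKKKK
KKKKY
BKKKY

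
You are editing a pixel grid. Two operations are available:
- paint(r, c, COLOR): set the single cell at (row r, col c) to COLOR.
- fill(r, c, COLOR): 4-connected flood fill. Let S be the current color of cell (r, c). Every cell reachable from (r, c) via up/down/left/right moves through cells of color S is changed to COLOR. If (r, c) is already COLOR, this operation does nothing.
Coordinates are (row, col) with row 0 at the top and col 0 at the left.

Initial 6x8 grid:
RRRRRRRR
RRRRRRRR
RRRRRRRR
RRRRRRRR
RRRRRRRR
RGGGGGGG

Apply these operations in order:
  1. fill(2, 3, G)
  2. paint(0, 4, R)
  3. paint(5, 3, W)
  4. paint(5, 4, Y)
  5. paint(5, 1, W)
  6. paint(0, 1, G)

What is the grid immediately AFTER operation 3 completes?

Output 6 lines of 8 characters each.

After op 1 fill(2,3,G) [41 cells changed]:
GGGGGGGG
GGGGGGGG
GGGGGGGG
GGGGGGGG
GGGGGGGG
GGGGGGGG
After op 2 paint(0,4,R):
GGGGRGGG
GGGGGGGG
GGGGGGGG
GGGGGGGG
GGGGGGGG
GGGGGGGG
After op 3 paint(5,3,W):
GGGGRGGG
GGGGGGGG
GGGGGGGG
GGGGGGGG
GGGGGGGG
GGGWGGGG

Answer: GGGGRGGG
GGGGGGGG
GGGGGGGG
GGGGGGGG
GGGGGGGG
GGGWGGGG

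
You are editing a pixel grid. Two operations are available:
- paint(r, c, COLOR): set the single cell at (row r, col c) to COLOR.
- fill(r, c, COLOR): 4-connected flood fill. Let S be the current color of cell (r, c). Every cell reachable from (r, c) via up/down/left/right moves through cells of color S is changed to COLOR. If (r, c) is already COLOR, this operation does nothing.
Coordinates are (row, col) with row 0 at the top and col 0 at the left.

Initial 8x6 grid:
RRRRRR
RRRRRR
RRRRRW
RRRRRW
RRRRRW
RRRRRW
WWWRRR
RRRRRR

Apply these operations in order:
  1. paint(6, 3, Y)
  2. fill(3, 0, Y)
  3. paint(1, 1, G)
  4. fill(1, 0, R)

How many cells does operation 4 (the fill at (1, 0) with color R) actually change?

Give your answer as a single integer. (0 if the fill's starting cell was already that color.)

Answer: 40

Derivation:
After op 1 paint(6,3,Y):
RRRRRR
RRRRRR
RRRRRW
RRRRRW
RRRRRW
RRRRRW
WWWYRR
RRRRRR
After op 2 fill(3,0,Y) [40 cells changed]:
YYYYYY
YYYYYY
YYYYYW
YYYYYW
YYYYYW
YYYYYW
WWWYYY
YYYYYY
After op 3 paint(1,1,G):
YYYYYY
YGYYYY
YYYYYW
YYYYYW
YYYYYW
YYYYYW
WWWYYY
YYYYYY
After op 4 fill(1,0,R) [40 cells changed]:
RRRRRR
RGRRRR
RRRRRW
RRRRRW
RRRRRW
RRRRRW
WWWRRR
RRRRRR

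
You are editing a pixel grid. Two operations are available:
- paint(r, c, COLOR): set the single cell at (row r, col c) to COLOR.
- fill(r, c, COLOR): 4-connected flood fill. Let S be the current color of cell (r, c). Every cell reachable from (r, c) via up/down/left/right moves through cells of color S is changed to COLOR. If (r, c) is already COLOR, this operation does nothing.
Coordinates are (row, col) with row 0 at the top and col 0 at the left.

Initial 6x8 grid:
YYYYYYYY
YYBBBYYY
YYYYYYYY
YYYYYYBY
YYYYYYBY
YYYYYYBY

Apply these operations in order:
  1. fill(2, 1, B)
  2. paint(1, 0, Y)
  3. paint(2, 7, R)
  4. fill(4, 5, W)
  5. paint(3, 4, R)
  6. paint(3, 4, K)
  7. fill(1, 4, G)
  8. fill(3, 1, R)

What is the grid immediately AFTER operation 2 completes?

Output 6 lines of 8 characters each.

After op 1 fill(2,1,B) [42 cells changed]:
BBBBBBBB
BBBBBBBB
BBBBBBBB
BBBBBBBB
BBBBBBBB
BBBBBBBB
After op 2 paint(1,0,Y):
BBBBBBBB
YBBBBBBB
BBBBBBBB
BBBBBBBB
BBBBBBBB
BBBBBBBB

Answer: BBBBBBBB
YBBBBBBB
BBBBBBBB
BBBBBBBB
BBBBBBBB
BBBBBBBB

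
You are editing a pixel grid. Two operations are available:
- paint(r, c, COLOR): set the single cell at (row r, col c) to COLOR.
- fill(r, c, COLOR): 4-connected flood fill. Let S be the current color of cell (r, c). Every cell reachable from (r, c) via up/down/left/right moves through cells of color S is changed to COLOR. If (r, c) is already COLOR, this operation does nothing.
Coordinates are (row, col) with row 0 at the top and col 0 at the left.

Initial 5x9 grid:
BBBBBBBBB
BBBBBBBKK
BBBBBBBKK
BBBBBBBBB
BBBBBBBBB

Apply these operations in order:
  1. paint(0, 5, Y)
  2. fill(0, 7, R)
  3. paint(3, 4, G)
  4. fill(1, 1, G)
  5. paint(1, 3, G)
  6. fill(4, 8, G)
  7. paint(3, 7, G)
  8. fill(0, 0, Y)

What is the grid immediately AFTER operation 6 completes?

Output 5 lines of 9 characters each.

After op 1 paint(0,5,Y):
BBBBBYBBB
BBBBBBBKK
BBBBBBBKK
BBBBBBBBB
BBBBBBBBB
After op 2 fill(0,7,R) [40 cells changed]:
RRRRRYRRR
RRRRRRRKK
RRRRRRRKK
RRRRRRRRR
RRRRRRRRR
After op 3 paint(3,4,G):
RRRRRYRRR
RRRRRRRKK
RRRRRRRKK
RRRRGRRRR
RRRRRRRRR
After op 4 fill(1,1,G) [39 cells changed]:
GGGGGYGGG
GGGGGGGKK
GGGGGGGKK
GGGGGGGGG
GGGGGGGGG
After op 5 paint(1,3,G):
GGGGGYGGG
GGGGGGGKK
GGGGGGGKK
GGGGGGGGG
GGGGGGGGG
After op 6 fill(4,8,G) [0 cells changed]:
GGGGGYGGG
GGGGGGGKK
GGGGGGGKK
GGGGGGGGG
GGGGGGGGG

Answer: GGGGGYGGG
GGGGGGGKK
GGGGGGGKK
GGGGGGGGG
GGGGGGGGG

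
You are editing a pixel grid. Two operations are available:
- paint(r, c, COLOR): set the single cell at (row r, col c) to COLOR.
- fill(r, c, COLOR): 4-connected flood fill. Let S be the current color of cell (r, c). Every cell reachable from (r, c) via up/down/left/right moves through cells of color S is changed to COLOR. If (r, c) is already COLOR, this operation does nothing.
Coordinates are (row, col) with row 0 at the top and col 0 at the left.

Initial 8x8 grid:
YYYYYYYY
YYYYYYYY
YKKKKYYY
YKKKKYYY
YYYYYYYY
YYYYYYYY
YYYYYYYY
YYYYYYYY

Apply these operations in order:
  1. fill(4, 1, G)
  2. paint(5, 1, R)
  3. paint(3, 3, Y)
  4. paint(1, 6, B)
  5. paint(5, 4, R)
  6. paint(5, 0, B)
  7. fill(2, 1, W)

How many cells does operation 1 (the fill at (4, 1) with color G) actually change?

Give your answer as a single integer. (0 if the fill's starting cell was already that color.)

After op 1 fill(4,1,G) [56 cells changed]:
GGGGGGGG
GGGGGGGG
GKKKKGGG
GKKKKGGG
GGGGGGGG
GGGGGGGG
GGGGGGGG
GGGGGGGG

Answer: 56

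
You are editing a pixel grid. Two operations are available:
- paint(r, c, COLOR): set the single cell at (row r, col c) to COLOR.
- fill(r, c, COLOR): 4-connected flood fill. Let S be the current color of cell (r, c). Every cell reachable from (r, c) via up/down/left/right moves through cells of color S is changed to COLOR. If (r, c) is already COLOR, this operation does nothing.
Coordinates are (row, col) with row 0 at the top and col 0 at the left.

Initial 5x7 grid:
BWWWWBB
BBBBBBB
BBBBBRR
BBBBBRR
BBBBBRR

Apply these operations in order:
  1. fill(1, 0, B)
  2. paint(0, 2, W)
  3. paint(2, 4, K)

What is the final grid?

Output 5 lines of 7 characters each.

After op 1 fill(1,0,B) [0 cells changed]:
BWWWWBB
BBBBBBB
BBBBBRR
BBBBBRR
BBBBBRR
After op 2 paint(0,2,W):
BWWWWBB
BBBBBBB
BBBBBRR
BBBBBRR
BBBBBRR
After op 3 paint(2,4,K):
BWWWWBB
BBBBBBB
BBBBKRR
BBBBBRR
BBBBBRR

Answer: BWWWWBB
BBBBBBB
BBBBKRR
BBBBBRR
BBBBBRR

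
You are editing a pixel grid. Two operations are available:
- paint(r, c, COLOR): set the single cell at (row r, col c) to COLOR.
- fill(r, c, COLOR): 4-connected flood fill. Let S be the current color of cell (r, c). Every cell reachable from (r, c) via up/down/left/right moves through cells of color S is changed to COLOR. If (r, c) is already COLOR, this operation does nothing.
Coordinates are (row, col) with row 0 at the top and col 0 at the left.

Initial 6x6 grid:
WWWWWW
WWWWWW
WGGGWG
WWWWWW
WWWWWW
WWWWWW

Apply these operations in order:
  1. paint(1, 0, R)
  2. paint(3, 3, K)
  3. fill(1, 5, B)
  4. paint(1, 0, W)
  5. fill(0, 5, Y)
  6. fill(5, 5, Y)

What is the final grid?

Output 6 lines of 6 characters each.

Answer: YYYYYY
WYYYYY
YGGGYG
YYYKYY
YYYYYY
YYYYYY

Derivation:
After op 1 paint(1,0,R):
WWWWWW
RWWWWW
WGGGWG
WWWWWW
WWWWWW
WWWWWW
After op 2 paint(3,3,K):
WWWWWW
RWWWWW
WGGGWG
WWWKWW
WWWWWW
WWWWWW
After op 3 fill(1,5,B) [30 cells changed]:
BBBBBB
RBBBBB
BGGGBG
BBBKBB
BBBBBB
BBBBBB
After op 4 paint(1,0,W):
BBBBBB
WBBBBB
BGGGBG
BBBKBB
BBBBBB
BBBBBB
After op 5 fill(0,5,Y) [30 cells changed]:
YYYYYY
WYYYYY
YGGGYG
YYYKYY
YYYYYY
YYYYYY
After op 6 fill(5,5,Y) [0 cells changed]:
YYYYYY
WYYYYY
YGGGYG
YYYKYY
YYYYYY
YYYYYY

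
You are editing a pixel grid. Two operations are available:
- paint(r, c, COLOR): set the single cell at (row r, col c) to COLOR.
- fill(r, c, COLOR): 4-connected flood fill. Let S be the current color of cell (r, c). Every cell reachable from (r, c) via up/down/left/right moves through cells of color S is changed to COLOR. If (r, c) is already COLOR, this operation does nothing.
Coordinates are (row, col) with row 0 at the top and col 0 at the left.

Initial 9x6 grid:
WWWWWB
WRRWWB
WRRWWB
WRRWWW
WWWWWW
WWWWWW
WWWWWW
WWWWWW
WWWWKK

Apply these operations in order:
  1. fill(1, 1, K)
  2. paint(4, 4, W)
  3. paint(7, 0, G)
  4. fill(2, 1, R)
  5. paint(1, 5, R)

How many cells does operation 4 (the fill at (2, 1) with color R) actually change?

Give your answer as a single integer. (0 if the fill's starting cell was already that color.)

Answer: 6

Derivation:
After op 1 fill(1,1,K) [6 cells changed]:
WWWWWB
WKKWWB
WKKWWB
WKKWWW
WWWWWW
WWWWWW
WWWWWW
WWWWWW
WWWWKK
After op 2 paint(4,4,W):
WWWWWB
WKKWWB
WKKWWB
WKKWWW
WWWWWW
WWWWWW
WWWWWW
WWWWWW
WWWWKK
After op 3 paint(7,0,G):
WWWWWB
WKKWWB
WKKWWB
WKKWWW
WWWWWW
WWWWWW
WWWWWW
GWWWWW
WWWWKK
After op 4 fill(2,1,R) [6 cells changed]:
WWWWWB
WRRWWB
WRRWWB
WRRWWW
WWWWWW
WWWWWW
WWWWWW
GWWWWW
WWWWKK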